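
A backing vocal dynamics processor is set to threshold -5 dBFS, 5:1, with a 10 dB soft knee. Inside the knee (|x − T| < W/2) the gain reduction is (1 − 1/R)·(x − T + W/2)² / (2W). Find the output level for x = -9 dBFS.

-9.04 dBFS

x − T + W/2 = -9 − (-5) + 5 = 1.
GR = (1 − 1/5) × 1² / 20 = 0.8 × 1 / 20 = 0.04 dB.
Output = -9 − 0.04 = -9.04 dBFS.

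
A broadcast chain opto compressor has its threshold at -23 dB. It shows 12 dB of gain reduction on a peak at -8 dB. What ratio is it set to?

Input overshoot = -8 − (-23) = 15 dB.
Output overshoot = 15 − 12 = 3 dB.
Ratio = input overshoot / output overshoot = 15 / 3 = 5.

5:1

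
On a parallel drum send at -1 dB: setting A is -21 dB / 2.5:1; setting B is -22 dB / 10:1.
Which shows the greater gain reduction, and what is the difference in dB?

B, by 6.9 dB

A: GR = 20 − 20/2.5 = 12 dB.
B: GR = 21 − 21/10 = 18.9 dB.
B reduces 6.9 dB more.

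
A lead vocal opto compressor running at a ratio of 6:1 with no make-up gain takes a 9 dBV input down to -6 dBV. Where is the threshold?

Gain reduction = 9 − (-6) = 15 dB; output overshoot = GR / (R − 1) = 15 / 5 = 3 dB.
Threshold = output − output overshoot = -6 − 3 = -9 dBV.

-9 dBV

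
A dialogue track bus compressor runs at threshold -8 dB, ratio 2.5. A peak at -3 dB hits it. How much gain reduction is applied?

Overshoot = -3 − (-8) = 5 dB.
At 2.5:1, output sits 5/2.5 = 2 dB above threshold.
Gain reduction = 5 − 2 = 3 dB.

3 dB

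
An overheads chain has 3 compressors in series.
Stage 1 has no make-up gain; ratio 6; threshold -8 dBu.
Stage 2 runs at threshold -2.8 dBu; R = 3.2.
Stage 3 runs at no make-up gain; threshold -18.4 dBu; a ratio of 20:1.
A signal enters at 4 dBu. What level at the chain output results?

Stage 1: 4 dBu is 12 dB over -8 dBu; at 6:1 that becomes 2 dB over, giving -6 dBu.
Stage 2: below threshold (-6 ≤ -2.8); passes unchanged; output -6 dBu.
Stage 3: overshoot 12.4 dB → 12.4/20 = 0.62 dB → -17.78 dBu.

-17.78 dBu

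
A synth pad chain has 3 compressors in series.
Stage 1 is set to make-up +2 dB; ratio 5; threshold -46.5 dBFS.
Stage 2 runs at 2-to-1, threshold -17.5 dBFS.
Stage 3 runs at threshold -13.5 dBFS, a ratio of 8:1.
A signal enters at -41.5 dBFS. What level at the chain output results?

-43.5 dBFS

Stage 1: 5 dB above -46.5 dBFS, reduced 5:1 to 1 dB above → -45.5 dBFS; +2 dB make-up → -43.5 dBFS.
Stage 2: -43.5 dBFS is at or below the -17.5 dBFS threshold — no compression; output -43.5 dBFS.
Stage 3: below threshold (-43.5 ≤ -13.5); passes unchanged; output -43.5 dBFS.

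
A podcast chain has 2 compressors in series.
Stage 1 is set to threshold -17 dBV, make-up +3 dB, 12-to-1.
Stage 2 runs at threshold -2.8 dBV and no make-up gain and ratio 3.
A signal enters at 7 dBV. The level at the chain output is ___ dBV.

Stage 1: 24 dB above -17 dBV, reduced 12:1 to 2 dB above → -15 dBV; +3 dB make-up → -12 dBV.
Stage 2: -12 dBV ≤ -2.8 dBV, so stage 2 doesn't engage; output -12 dBV.

-12 dBV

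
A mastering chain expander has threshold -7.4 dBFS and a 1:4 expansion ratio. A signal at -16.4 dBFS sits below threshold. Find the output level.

-43.4 dBFS

The input is 9 dB below the -7.4 dBFS threshold.
A 1:4 expander multiplies undershoot by 4: 9 × 4 = 36 dB below threshold.
Output = -7.4 − 36 = -43.4 dBFS.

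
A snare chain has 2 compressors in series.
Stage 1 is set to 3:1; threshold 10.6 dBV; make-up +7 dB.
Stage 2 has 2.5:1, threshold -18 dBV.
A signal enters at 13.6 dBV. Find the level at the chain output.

Stage 1: overshoot 3 dB → 3/3 = 1 dB → 11.6 dBV; +7 dB make-up → 18.6 dBV.
Stage 2: overshoot 36.6 dB → 36.6/2.5 = 14.64 dB → -3.36 dBV.

-3.36 dBV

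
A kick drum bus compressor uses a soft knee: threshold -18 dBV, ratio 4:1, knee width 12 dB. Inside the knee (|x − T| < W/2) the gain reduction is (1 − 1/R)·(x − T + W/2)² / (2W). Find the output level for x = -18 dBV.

-19.125 dBV

x − T + W/2 = -18 − (-18) + 6 = 6.
GR = (1 − 1/4) × 6² / 24 = 0.75 × 36 / 24 = 1.125 dB.
Output = -18 − 1.125 = -19.125 dBV.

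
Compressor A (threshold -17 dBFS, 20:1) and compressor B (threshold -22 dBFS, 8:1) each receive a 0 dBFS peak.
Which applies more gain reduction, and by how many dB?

A: 17 dB over, compressed to 0.85 dB over, so 16.15 dB of GR.
B: 22 dB over, compressed to 2.75 dB over, so 19.25 dB of GR.
B reduces 3.1 dB more.

B, by 3.1 dB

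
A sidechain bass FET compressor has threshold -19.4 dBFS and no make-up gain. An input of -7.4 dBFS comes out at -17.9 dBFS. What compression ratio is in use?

Input overshoot = -7.4 − (-19.4) = 12 dB; output overshoot = -17.9 − (-19.4) = 1.5 dB.
Ratio = 12 / 1.5 = 8.

8:1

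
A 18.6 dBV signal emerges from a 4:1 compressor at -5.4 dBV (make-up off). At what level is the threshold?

Let T be the threshold. Output overshoot = (input overshoot)/R, so -5.4 − T = (18.6 − T)/4.
4·(-5.4 − T) = 18.6 − T → 3·T = -21.6 − 18.6 = -40.2.
T = -40.2/3 = -13.4 dBV.

-13.4 dBV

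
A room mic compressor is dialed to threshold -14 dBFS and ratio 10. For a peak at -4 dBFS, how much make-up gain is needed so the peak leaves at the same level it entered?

9 dB

Overshoot 10 dB → 10/10 = 1 dB after compression, so the compressed level is -14 + 1 = -13 dBFS.
Make-up = target − compressed = -4 − (-13) = 9 dB.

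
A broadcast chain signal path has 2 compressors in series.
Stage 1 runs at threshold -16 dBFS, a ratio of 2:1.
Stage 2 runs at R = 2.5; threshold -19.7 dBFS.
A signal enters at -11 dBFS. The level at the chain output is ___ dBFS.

-17.22 dBFS

Stage 1: 5 dB above -16 dBFS, reduced 2:1 to 2.5 dB above → -13.5 dBFS.
Stage 2: -13.5 dBFS is 6.2 dB over -19.7 dBFS; at 2.5:1 that becomes 2.48 dB over, giving -17.22 dBFS.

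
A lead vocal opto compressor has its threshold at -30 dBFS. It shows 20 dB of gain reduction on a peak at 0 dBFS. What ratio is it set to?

3:1

Input overshoot = 0 − (-30) = 30 dB.
Output overshoot = 30 − 20 = 10 dB.
Ratio = input overshoot / output overshoot = 30 / 10 = 3.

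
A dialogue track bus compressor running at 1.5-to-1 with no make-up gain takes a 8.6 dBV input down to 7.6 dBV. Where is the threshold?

5.6 dBV

Let T be the threshold. Output overshoot = (input overshoot)/R, so 7.6 − T = (8.6 − T)/1.5.
1.5·(7.6 − T) = 8.6 − T → 0.5·T = 11.4 − 8.6 = 2.8.
T = 2.8/0.5 = 5.6 dBV.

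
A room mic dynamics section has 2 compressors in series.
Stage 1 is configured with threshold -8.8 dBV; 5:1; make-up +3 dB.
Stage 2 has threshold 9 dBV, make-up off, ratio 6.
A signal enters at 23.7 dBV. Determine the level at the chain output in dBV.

Stage 1: 32.5 dB above -8.8 dBV, reduced 5:1 to 6.5 dB above → -2.3 dBV; +3 dB make-up → 0.7 dBV.
Stage 2: 0.7 dBV ≤ 9 dBV, so stage 2 doesn't engage; output 0.7 dBV.

0.7 dBV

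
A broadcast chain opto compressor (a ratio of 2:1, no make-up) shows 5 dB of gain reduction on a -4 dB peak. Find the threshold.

-14 dB

Let T be the threshold. Output overshoot = (input overshoot)/R, so -9 − T = (-4 − T)/2.
2·(-9 − T) = -4 − T → 1·T = -18 − (-4) = -14.
T = -14/1 = -14 dB.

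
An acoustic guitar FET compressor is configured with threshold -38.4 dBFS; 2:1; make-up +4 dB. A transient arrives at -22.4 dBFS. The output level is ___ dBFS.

-22.4 dBFS sits 16 dB over threshold.
The 16 dB excess becomes 8 dB after 2:1 reduction.
So the level is -38.4 + 8 = -30.4 dBFS; make-up adds 4 dB, giving -26.4 dBFS.

-26.4 dBFS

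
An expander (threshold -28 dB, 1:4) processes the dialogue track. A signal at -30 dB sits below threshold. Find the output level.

The input is 2 dB below the -28 dB threshold.
A 1:4 expander multiplies undershoot by 4: 2 × 4 = 8 dB below threshold.
Output = -28 − 8 = -36 dB.

-36 dB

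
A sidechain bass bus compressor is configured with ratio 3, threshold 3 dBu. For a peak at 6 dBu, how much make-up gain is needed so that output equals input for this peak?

Overshoot 3 dB → 3/3 = 1 dB after compression, so the compressed level is 3 + 1 = 4 dBu.
Make-up = target − compressed = 6 − 4 = 2 dB.

2 dB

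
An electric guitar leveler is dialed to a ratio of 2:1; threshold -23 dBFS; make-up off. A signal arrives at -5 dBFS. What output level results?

-14 dBFS

The input is 18 dB above the -23 dBFS threshold.
2:1 compression reduces that to 18/2 = 9 dB over.
That puts the output at -14 dBFS.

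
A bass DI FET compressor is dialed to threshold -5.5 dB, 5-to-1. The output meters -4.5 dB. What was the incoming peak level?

The compressed level sits -4.5 − (-5.5) = 1 dB over threshold.
Before 5:1 compression the overshoot was 1 × 5 = 5 dB, so input = -5.5 + 5 = -0.5 dB.

-0.5 dB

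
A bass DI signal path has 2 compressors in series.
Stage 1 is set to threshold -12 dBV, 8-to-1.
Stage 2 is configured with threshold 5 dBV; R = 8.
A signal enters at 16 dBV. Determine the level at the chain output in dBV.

-8.5 dBV

Stage 1: overshoot 28 dB → 28/8 = 3.5 dB → -8.5 dBV.
Stage 2: below threshold (-8.5 ≤ 5); passes unchanged; output -8.5 dBV.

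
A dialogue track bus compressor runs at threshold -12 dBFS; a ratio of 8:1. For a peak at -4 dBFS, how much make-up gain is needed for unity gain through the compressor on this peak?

7 dB

Overshoot 8 dB → 8/8 = 1 dB after compression, so the compressed level is -12 + 1 = -11 dBFS.
Make-up = target − compressed = -4 − (-11) = 7 dB.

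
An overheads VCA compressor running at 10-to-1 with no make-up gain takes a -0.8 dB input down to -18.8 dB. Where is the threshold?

Gain reduction = -0.8 − (-18.8) = 18 dB; output overshoot = GR / (R − 1) = 18 / 9 = 2 dB.
Threshold = output − output overshoot = -18.8 − 2 = -20.8 dB.

-20.8 dB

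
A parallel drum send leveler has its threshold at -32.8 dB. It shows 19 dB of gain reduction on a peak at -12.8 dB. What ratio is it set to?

20:1

Input overshoot = -12.8 − (-32.8) = 20 dB.
Output overshoot = 20 − 19 = 1 dB.
Ratio = input overshoot / output overshoot = 20 / 1 = 20.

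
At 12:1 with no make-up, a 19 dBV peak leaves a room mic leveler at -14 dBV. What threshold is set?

-17 dBV

Input is 36 dB above T (since output overshoot × R = input overshoot: (-14 − T)·12 = 19 − T gives T = -17 dBV).
Check: -17 + (19 − (-17))/12 = -17 + 3 = -14 dBV. ✓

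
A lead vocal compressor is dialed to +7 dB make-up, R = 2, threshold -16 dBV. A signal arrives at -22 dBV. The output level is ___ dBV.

-15 dBV

-22 dBV is 6 dB below the -16 dBV threshold, so no gain reduction is applied.
Make-up gain adds 7 dB: -22 + 7 = -15 dBV.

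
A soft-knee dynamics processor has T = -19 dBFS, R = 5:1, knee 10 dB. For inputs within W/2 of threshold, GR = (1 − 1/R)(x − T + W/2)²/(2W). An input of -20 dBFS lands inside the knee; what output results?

-20.64 dBFS

x − T + W/2 = -20 − (-19) + 5 = 4.
GR = (1 − 1/5) × 4² / 20 = 0.8 × 16 / 20 = 0.64 dB.
Output = -20 − 0.64 = -20.64 dBFS.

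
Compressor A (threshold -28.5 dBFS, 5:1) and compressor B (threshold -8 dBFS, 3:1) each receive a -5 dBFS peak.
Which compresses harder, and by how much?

A, by 16.8 dB

A: GR = 23.5 − 23.5/5 = 18.8 dB.
B: GR = 3 − 3/3 = 2 dB.
A reduces 16.8 dB more.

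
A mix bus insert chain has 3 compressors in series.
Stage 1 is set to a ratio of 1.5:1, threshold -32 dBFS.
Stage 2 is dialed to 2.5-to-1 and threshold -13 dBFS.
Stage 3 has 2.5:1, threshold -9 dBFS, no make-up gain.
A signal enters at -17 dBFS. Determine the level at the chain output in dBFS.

-22 dBFS

Stage 1: -17 dBFS is 15 dB over -32 dBFS; at 1.5:1 that becomes 10 dB over, giving -22 dBFS.
Stage 2: below threshold (-22 ≤ -13); passes unchanged; output -22 dBFS.
Stage 3: below threshold (-22 ≤ -9); passes unchanged; output -22 dBFS.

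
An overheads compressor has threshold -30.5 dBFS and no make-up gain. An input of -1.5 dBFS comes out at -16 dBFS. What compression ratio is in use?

Input overshoot = -1.5 − (-30.5) = 29 dB; output overshoot = -16 − (-30.5) = 14.5 dB.
Ratio = 29 / 14.5 = 2.

2:1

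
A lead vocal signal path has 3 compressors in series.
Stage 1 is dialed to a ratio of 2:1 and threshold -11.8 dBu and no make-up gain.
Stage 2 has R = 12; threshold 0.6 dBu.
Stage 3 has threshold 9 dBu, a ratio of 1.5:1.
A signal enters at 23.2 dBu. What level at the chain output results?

1.025 dBu

Stage 1: 35 dB above -11.8 dBu, reduced 2:1 to 17.5 dB above → 5.7 dBu.
Stage 2: overshoot 5.1 dB → 5.1/12 = 0.425 dB → 1.025 dBu.
Stage 3: 1.025 dBu is at or below the 9 dBu threshold — no compression; output 1.025 dBu.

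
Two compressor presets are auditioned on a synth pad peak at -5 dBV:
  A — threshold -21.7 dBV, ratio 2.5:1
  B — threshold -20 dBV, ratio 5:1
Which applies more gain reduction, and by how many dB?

B, by 1.98 dB

A: GR = 16.7 − 16.7/2.5 = 10.02 dB.
B: GR = 15 − 15/5 = 12 dB.
B reduces 1.98 dB more.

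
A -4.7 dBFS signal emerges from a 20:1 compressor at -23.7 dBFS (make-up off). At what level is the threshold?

Let T be the threshold. Output overshoot = (input overshoot)/R, so -23.7 − T = (-4.7 − T)/20.
20·(-23.7 − T) = -4.7 − T → 19·T = -474 − (-4.7) = -469.3.
T = -469.3/19 = -24.7 dBFS.

-24.7 dBFS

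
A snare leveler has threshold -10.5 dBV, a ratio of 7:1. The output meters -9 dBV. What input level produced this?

That's 1.5 dB above the -10.5 dBV threshold.
Before 7:1 compression the overshoot was 1.5 × 7 = 10.5 dB, so input = -10.5 + 10.5 = 0 dBV.

0 dBV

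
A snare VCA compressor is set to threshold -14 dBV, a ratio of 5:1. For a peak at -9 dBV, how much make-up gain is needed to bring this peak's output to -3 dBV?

10 dB

Overshoot 5 dB → 5/5 = 1 dB after compression, so the compressed level is -14 + 1 = -13 dBV.
Make-up = target − compressed = -3 − (-13) = 10 dB.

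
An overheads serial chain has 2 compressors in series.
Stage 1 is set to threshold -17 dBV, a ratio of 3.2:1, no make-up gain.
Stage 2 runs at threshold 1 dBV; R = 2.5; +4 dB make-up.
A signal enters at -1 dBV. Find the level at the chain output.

-8 dBV

Stage 1: overshoot 16 dB → 16/3.2 = 5 dB → -12 dBV.
Stage 2: below threshold (-12 ≤ 1); passes unchanged; make-up brings it to -8 dBV.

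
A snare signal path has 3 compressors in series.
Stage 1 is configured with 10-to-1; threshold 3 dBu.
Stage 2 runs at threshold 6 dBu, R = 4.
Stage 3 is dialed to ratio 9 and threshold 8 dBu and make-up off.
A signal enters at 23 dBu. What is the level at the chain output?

Stage 1: overshoot 20 dB → 20/10 = 2 dB → 5 dBu.
Stage 2: below threshold (5 ≤ 6); passes unchanged; output 5 dBu.
Stage 3: 5 dBu is at or below the 8 dBu threshold — no compression; output 5 dBu.

5 dBu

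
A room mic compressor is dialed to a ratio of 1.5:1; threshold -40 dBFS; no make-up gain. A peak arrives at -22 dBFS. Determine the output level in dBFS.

-28 dBFS

-22 dBFS sits 18 dB over threshold.
1.5:1 compression reduces that to 18/1.5 = 12 dB over.
Output = -40 + 12 = -28 dBFS.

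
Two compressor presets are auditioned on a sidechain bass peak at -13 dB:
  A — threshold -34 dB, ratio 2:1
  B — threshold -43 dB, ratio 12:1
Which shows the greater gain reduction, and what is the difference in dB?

A: overshoot 21 dB → output overshoot 10.5 dB → GR 10.5 dB.
B: overshoot 30 dB → output overshoot 2.5 dB → GR 27.5 dB.
Difference: 17 dB in favour of B.

B, by 17 dB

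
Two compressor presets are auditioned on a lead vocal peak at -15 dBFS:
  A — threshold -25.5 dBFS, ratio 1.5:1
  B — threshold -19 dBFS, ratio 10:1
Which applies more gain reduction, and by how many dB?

A: 10.5 dB over, compressed to 7 dB over, so 3.5 dB of GR.
B: 4 dB over, compressed to 0.4 dB over, so 3.6 dB of GR.
B applies 0.1 dB more gain reduction.

B, by 0.1 dB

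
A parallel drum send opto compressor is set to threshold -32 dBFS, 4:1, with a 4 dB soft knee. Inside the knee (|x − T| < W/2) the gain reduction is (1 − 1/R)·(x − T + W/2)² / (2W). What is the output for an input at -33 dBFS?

-33.09375 dBFS

x − T + W/2 = -33 − (-32) + 2 = 1.
GR = (1 − 1/4) × 1² / 8 = 0.75 × 1 / 8 = 0.09375 dB.
Output = -33 − 0.09375 = -33.09375 dBFS.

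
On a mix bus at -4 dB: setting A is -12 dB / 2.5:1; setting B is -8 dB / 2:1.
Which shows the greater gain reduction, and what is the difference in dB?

A: 8 dB over, compressed to 3.2 dB over, so 4.8 dB of GR.
B: 4 dB over, compressed to 2 dB over, so 2 dB of GR.
A reduces 2.8 dB more.

A, by 2.8 dB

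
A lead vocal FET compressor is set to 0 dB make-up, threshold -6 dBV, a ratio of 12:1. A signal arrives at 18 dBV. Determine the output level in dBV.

The input is 24 dB above the -6 dBV threshold.
12:1 compression reduces that to 24/12 = 2 dB over.
So the level is -6 + 2 = -4 dBV.

-4 dBV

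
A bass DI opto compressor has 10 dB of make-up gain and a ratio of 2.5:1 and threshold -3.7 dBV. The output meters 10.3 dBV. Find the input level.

6.3 dBV

Remove make-up: 10.3 − 10 = 0.3 dBV.
The compressed level sits 0.3 − (-3.7) = 4 dB over threshold.
Input overshoot = R × output overshoot = 10 dB → input = -3.7 + 10 = 6.3 dBV.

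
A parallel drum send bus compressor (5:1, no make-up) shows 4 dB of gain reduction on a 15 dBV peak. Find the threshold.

Gain reduction = 15 − 11 = 4 dB; output overshoot = GR / (R − 1) = 4 / 4 = 1 dB.
Threshold = output − output overshoot = 11 − 1 = 10 dBV.

10 dBV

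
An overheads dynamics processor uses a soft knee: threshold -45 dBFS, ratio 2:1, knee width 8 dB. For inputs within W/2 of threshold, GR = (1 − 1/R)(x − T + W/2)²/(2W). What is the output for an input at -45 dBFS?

x − T + W/2 = -45 − (-45) + 4 = 4.
GR = (1 − 1/2) × 4² / 16 = 0.5 × 16 / 16 = 0.5 dB.
Output = -45 − 0.5 = -45.5 dBFS.

-45.5 dBFS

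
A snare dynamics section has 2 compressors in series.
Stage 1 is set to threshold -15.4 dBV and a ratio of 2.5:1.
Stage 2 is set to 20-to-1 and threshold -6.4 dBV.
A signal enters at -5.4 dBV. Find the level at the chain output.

-11.4 dBV

Stage 1: overshoot 10 dB → 10/2.5 = 4 dB → -11.4 dBV.
Stage 2: -11.4 dBV is at or below the -6.4 dBV threshold — no compression; output -11.4 dBV.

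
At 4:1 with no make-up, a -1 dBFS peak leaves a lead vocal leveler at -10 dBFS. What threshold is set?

Gain reduction = -1 − (-10) = 9 dB; output overshoot = GR / (R − 1) = 9 / 3 = 3 dB.
Threshold = output − output overshoot = -10 − 3 = -13 dBFS.

-13 dBFS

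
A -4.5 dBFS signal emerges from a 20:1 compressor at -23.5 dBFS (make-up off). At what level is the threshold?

-24.5 dBFS

Let T be the threshold. Output overshoot = (input overshoot)/R, so -23.5 − T = (-4.5 − T)/20.
20·(-23.5 − T) = -4.5 − T → 19·T = -470 − (-4.5) = -465.5.
T = -465.5/19 = -24.5 dBFS.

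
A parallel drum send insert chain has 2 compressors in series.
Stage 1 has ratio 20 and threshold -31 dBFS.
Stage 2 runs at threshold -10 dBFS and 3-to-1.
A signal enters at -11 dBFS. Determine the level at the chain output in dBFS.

Stage 1: overshoot 20 dB → 20/20 = 1 dB → -30 dBFS.
Stage 2: -30 dBFS is at or below the -10 dBFS threshold — no compression; output -30 dBFS.

-30 dBFS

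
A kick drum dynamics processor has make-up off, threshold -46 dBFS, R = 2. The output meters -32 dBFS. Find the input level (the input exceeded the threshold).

-18 dBFS

The compressed level sits -32 − (-46) = 14 dB over threshold.
Undo the ratio: input overshoot = 14 × 2 = 28 dB, giving input = -18 dBFS.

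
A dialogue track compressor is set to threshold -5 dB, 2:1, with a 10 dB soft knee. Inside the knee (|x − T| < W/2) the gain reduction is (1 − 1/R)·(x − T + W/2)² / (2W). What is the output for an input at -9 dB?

-9.025 dB

x − T + W/2 = -9 − (-5) + 5 = 1.
GR = (1 − 1/2) × 1² / 20 = 0.5 × 1 / 20 = 0.025 dB.
Output = -9 − 0.025 = -9.025 dB.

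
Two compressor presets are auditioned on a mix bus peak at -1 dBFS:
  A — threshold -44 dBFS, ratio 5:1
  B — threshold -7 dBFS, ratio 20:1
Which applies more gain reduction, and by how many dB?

A, by 28.7 dB

A: 43 dB over, compressed to 8.6 dB over, so 34.4 dB of GR.
B: 6 dB over, compressed to 0.3 dB over, so 5.7 dB of GR.
Difference: 28.7 dB in favour of A.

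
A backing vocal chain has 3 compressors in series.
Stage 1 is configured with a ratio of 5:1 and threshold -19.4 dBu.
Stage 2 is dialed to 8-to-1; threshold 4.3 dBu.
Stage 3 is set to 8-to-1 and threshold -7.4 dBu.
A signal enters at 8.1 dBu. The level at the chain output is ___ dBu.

Stage 1: overshoot 27.5 dB → 27.5/5 = 5.5 dB → -13.9 dBu.
Stage 2: -13.9 dBu is at or below the 4.3 dBu threshold — no compression; output -13.9 dBu.
Stage 3: -13.9 dBu is at or below the -7.4 dBu threshold — no compression; output -13.9 dBu.

-13.9 dBu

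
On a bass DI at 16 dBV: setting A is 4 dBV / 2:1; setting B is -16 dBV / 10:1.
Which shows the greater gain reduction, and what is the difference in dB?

A: GR = 12 − 12/2 = 6 dB.
B: GR = 32 − 32/10 = 28.8 dB.
Difference: 22.8 dB in favour of B.

B, by 22.8 dB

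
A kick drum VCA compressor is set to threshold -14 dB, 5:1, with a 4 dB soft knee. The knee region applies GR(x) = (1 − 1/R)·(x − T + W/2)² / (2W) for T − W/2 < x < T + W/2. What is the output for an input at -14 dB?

x − T + W/2 = -14 − (-14) + 2 = 2.
GR = (1 − 1/5) × 2² / 8 = 0.8 × 4 / 8 = 0.4 dB.
Output = -14 − 0.4 = -14.4 dB.

-14.4 dB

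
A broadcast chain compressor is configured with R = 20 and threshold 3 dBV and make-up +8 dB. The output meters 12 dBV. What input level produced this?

23 dBV

Remove make-up: 12 − 8 = 4 dBV.
The compressed level sits 4 − 3 = 1 dB over threshold.
Undo the ratio: input overshoot = 1 × 20 = 20 dB, giving input = 23 dBV.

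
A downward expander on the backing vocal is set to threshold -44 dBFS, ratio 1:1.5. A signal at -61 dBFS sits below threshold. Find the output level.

The input is 17 dB below the -44 dBFS threshold.
A 1:1.5 expander multiplies undershoot by 1.5: 17 × 1.5 = 25.5 dB below threshold.
Output = -44 − 25.5 = -69.5 dBFS.

-69.5 dBFS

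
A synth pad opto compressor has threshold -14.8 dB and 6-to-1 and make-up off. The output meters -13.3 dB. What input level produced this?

Post-compression overshoot = -13.3 − (-14.8) = 1.5 dB.
Input overshoot = R × output overshoot = 9 dB → input = -14.8 + 9 = -5.8 dB.

-5.8 dB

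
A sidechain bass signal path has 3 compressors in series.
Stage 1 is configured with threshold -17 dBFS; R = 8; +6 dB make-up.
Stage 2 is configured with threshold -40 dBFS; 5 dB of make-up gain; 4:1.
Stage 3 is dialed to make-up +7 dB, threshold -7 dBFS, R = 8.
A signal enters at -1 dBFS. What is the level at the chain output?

Stage 1: -1 dBFS is 16 dB over -17 dBFS; at 8:1 that becomes 2 dB over, giving -15 dBFS; +6 dB make-up → -9 dBFS.
Stage 2: 31 dB above -40 dBFS, reduced 4:1 to 7.75 dB above → -32.25 dBFS; +5 dB make-up → -27.25 dBFS.
Stage 3: below threshold (-27.25 ≤ -7); passes unchanged; make-up brings it to -20.25 dBFS.

-20.25 dBFS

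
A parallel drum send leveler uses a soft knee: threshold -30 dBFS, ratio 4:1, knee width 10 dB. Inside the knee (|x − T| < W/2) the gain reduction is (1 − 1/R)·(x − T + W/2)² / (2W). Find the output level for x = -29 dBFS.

x − T + W/2 = -29 − (-30) + 5 = 6.
GR = (1 − 1/4) × 6² / 20 = 0.75 × 36 / 20 = 1.35 dB.
Output = -29 − 1.35 = -30.35 dBFS.

-30.35 dBFS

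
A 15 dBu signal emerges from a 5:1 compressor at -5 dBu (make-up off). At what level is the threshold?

-10 dBu

Input is 25 dB above T (since output overshoot × R = input overshoot: (-5 − T)·5 = 15 − T gives T = -10 dBu).
Check: -10 + (15 − (-10))/5 = -10 + 5 = -5 dBu. ✓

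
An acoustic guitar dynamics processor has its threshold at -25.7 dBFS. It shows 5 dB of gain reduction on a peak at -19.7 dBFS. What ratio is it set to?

6:1

Input overshoot = -19.7 − (-25.7) = 6 dB.
Output overshoot = 6 − 5 = 1 dB.
Ratio = input overshoot / output overshoot = 6 / 1 = 6.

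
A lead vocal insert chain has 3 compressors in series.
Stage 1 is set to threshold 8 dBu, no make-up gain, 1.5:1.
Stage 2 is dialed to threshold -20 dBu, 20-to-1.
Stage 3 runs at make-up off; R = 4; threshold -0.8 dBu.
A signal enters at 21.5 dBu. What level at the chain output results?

Stage 1: overshoot 13.5 dB → 13.5/1.5 = 9 dB → 17 dBu.
Stage 2: 37 dB above -20 dBu, reduced 20:1 to 1.85 dB above → -18.15 dBu.
Stage 3: -18.15 dBu ≤ -0.8 dBu, so stage 3 doesn't engage; output -18.15 dBu.

-18.15 dBu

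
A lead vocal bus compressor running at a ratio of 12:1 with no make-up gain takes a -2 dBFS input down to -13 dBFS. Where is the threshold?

Let T be the threshold. Output overshoot = (input overshoot)/R, so -13 − T = (-2 − T)/12.
12·(-13 − T) = -2 − T → 11·T = -156 − (-2) = -154.
T = -154/11 = -14 dBFS.

-14 dBFS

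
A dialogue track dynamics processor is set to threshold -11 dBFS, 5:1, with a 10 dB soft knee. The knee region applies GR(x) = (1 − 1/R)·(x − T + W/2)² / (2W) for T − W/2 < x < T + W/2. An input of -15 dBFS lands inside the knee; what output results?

x − T + W/2 = -15 − (-11) + 5 = 1.
GR = (1 − 1/5) × 1² / 20 = 0.8 × 1 / 20 = 0.04 dB.
Output = -15 − 0.04 = -15.04 dBFS.

-15.04 dBFS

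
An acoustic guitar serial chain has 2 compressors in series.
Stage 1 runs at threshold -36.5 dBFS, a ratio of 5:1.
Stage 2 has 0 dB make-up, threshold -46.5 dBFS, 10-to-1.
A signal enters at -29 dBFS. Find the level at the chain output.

Stage 1: -29 dBFS is 7.5 dB over -36.5 dBFS; at 5:1 that becomes 1.5 dB over, giving -35 dBFS.
Stage 2: 11.5 dB above -46.5 dBFS, reduced 10:1 to 1.15 dB above → -45.35 dBFS.

-45.35 dBFS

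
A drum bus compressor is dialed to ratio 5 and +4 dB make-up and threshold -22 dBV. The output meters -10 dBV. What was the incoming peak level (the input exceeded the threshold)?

18 dBV

Remove make-up: -10 − 4 = -14 dBV.
Post-compression overshoot = -14 − (-22) = 8 dB.
Input overshoot = R × output overshoot = 40 dB → input = -22 + 40 = 18 dBV.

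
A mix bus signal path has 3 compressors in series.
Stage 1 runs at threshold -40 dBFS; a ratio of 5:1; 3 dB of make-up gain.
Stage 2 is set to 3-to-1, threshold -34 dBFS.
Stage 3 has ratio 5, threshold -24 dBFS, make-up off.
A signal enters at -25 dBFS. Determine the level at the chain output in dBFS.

Stage 1: overshoot 15 dB → 15/5 = 3 dB → -37 dBFS; +3 dB make-up → -34 dBFS.
Stage 2: -34 dBFS ≤ -34 dBFS, so stage 2 doesn't engage; output -34 dBFS.
Stage 3: below threshold (-34 ≤ -24); passes unchanged; output -34 dBFS.

-34 dBFS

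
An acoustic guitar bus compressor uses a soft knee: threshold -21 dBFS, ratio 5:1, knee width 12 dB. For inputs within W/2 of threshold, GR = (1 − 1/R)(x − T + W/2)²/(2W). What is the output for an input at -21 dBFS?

-22.2 dBFS

x − T + W/2 = -21 − (-21) + 6 = 6.
GR = (1 − 1/5) × 6² / 24 = 0.8 × 36 / 24 = 1.2 dB.
Output = -21 − 1.2 = -22.2 dBFS.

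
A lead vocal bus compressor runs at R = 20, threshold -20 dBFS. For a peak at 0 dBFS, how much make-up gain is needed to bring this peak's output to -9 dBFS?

Overshoot 20 dB → 20/20 = 1 dB after compression, so the compressed level is -20 + 1 = -19 dBFS.
Make-up = target − compressed = -9 − (-19) = 10 dB.

10 dB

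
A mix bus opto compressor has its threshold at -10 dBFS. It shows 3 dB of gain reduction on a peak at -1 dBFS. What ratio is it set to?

1.5:1

Input overshoot = -1 − (-10) = 9 dB.
Output overshoot = 9 − 3 = 6 dB.
Ratio = input overshoot / output overshoot = 9 / 6 = 1.5.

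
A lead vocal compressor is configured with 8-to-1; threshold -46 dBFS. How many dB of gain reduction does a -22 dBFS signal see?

The signal is 24 dB above threshold.
After 8:1 compression the overshoot becomes 24/8 = 3 dB.
Gain reduction = 24 − 3 = 21 dB.

21 dB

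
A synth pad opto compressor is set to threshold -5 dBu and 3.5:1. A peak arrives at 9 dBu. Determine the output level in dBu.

The input is 14 dB above the -5 dBu threshold.
At 3.5:1 the overshoot is divided by 3.5, leaving 4 dB above threshold.
That puts the output at -1 dBu.

-1 dBu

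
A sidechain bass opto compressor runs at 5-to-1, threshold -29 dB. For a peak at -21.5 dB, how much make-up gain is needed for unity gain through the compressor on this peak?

Overshoot 7.5 dB → 7.5/5 = 1.5 dB after compression, so the compressed level is -29 + 1.5 = -27.5 dB.
Make-up = target − compressed = -21.5 − (-27.5) = 6 dB.

6 dB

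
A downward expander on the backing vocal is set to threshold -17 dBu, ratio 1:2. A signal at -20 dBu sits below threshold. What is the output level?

-23 dBu

Below threshold, a 1:2 expander applies gain = (2−1)×(T − x) of attenuation.
(2−1) × 3 = 3 dB, so output = -20 − 3 = -23 dBu.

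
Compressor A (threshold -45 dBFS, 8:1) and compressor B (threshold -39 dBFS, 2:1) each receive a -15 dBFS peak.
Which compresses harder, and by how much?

A, by 14.25 dB

A: GR = 30 − 30/8 = 26.25 dB.
B: GR = 24 − 24/2 = 12 dB.
A applies 14.25 dB more gain reduction.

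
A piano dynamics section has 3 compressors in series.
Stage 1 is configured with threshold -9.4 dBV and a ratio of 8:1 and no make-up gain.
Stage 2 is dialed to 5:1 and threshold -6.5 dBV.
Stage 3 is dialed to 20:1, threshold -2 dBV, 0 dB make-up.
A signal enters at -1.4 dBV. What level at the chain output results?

Stage 1: -1.4 dBV is 8 dB over -9.4 dBV; at 8:1 that becomes 1 dB over, giving -8.4 dBV.
Stage 2: -8.4 dBV ≤ -6.5 dBV, so stage 2 doesn't engage; output -8.4 dBV.
Stage 3: below threshold (-8.4 ≤ -2); passes unchanged; output -8.4 dBV.

-8.4 dBV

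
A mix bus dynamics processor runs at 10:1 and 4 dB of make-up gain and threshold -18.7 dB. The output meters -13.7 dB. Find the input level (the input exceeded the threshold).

-8.7 dB

Stripping the +4 dB make-up gives -17.7 dB at the gain stage.
That's 1 dB above the -18.7 dB threshold.
Undo the ratio: input overshoot = 1 × 10 = 10 dB, giving input = -8.7 dB.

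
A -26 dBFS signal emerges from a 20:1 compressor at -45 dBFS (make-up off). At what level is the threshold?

-46 dBFS

Input is 20 dB above T (since output overshoot × R = input overshoot: (-45 − T)·20 = -26 − T gives T = -46 dBFS).
Check: -46 + (-26 − (-46))/20 = -46 + 1 = -45 dBFS. ✓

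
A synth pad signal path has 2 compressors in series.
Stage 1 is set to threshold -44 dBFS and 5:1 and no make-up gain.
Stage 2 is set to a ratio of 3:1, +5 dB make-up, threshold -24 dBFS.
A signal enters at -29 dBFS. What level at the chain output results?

Stage 1: overshoot 15 dB → 15/5 = 3 dB → -41 dBFS.
Stage 2: -41 dBFS is at or below the -24 dBFS threshold — no compression; make-up brings it to -36 dBFS.

-36 dBFS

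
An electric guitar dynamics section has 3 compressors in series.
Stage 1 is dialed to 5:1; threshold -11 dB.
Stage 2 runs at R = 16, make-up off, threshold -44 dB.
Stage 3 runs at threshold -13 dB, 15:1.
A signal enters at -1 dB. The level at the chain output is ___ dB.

Stage 1: 10 dB above -11 dB, reduced 5:1 to 2 dB above → -9 dB.
Stage 2: -9 dB is 35 dB over -44 dB; at 16:1 that becomes 2.1875 dB over, giving -41.8125 dB.
Stage 3: below threshold (-41.8125 ≤ -13); passes unchanged; output -41.8125 dB.

-41.8125 dB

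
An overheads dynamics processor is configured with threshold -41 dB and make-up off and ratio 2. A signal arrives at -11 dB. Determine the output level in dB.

The input is 30 dB above the -41 dB threshold.
At 2:1 the overshoot is divided by 2, leaving 15 dB above threshold.
So the level is -41 + 15 = -26 dB.

-26 dB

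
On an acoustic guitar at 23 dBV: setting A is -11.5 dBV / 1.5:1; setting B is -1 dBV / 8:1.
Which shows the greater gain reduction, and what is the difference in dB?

A: GR = 34.5 − 34.5/1.5 = 11.5 dB.
B: GR = 24 − 24/8 = 21 dB.
B reduces 9.5 dB more.

B, by 9.5 dB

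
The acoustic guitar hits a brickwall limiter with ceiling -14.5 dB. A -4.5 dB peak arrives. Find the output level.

-14.5 dB

At ∞:1, everything above -14.5 dB is held at the ceiling.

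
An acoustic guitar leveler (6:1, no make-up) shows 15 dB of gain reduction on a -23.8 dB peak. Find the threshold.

Gain reduction = -23.8 − (-38.8) = 15 dB; output overshoot = GR / (R − 1) = 15 / 5 = 3 dB.
Threshold = output − output overshoot = -38.8 − 3 = -41.8 dB.

-41.8 dB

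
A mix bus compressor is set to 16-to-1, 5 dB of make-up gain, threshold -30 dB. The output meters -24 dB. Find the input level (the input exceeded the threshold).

Remove make-up: -24 − 5 = -29 dB.
The compressed level sits -29 − (-30) = 1 dB over threshold.
Undo the ratio: input overshoot = 1 × 16 = 16 dB, giving input = -14 dB.

-14 dB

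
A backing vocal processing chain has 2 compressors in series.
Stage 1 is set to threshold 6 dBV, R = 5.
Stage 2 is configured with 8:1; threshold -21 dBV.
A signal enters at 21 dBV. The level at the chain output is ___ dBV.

-17.25 dBV

Stage 1: 21 dBV is 15 dB over 6 dBV; at 5:1 that becomes 3 dB over, giving 9 dBV.
Stage 2: 9 dBV is 30 dB over -21 dBV; at 8:1 that becomes 3.75 dB over, giving -17.25 dBV.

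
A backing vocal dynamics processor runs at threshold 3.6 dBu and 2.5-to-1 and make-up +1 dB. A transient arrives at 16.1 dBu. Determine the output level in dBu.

Overshoot: 16.1 − 3.6 = 12.5 dB.
2.5:1 compression reduces that to 12.5/2.5 = 5 dB over.
That puts the output at 8.6 dBu; make-up adds 1 dB, giving 9.6 dBu.

9.6 dBu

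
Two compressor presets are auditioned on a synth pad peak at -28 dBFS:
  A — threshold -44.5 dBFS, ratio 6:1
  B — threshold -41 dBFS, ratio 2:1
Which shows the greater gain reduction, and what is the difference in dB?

A, by 7.25 dB

A: GR = 16.5 − 16.5/6 = 13.75 dB.
B: GR = 13 − 13/2 = 6.5 dB.
A reduces 7.25 dB more.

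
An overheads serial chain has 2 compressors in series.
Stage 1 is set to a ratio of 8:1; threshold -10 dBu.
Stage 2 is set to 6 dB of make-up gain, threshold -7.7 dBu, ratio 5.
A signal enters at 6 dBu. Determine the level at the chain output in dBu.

Stage 1: overshoot 16 dB → 16/8 = 2 dB → -8 dBu.
Stage 2: -8 dBu is at or below the -7.7 dBu threshold — no compression; make-up brings it to -2 dBu.

-2 dBu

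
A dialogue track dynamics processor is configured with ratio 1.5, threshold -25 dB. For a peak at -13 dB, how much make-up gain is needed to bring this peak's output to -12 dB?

5 dB

Overshoot 12 dB → 12/1.5 = 8 dB after compression, so the compressed level is -25 + 8 = -17 dB.
Make-up = target − compressed = -12 − (-17) = 5 dB.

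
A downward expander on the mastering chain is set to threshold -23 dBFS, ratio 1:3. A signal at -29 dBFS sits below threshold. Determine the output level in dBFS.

Below threshold, a 1:3 expander applies gain = (3−1)×(T − x) of attenuation.
(3−1) × 6 = 12 dB, so output = -29 − 12 = -41 dBFS.

-41 dBFS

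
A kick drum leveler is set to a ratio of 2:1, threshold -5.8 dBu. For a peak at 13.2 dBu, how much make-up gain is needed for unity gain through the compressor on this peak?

Overshoot 19 dB → 19/2 = 9.5 dB after compression, so the compressed level is -5.8 + 9.5 = 3.7 dBu.
Make-up = target − compressed = 13.2 − 3.7 = 9.5 dB.

9.5 dB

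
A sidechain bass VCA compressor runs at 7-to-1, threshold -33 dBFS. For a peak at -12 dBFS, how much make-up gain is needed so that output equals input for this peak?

Overshoot 21 dB → 21/7 = 3 dB after compression, so the compressed level is -33 + 3 = -30 dBFS.
Make-up = target − compressed = -12 − (-30) = 18 dB.

18 dB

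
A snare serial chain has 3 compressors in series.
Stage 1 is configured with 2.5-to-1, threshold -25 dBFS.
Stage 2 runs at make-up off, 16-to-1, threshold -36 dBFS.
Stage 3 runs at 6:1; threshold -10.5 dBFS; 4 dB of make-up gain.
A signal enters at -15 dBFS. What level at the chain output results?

Stage 1: overshoot 10 dB → 10/2.5 = 4 dB → -21 dBFS.
Stage 2: 15 dB above -36 dBFS, reduced 16:1 to 0.9375 dB above → -35.0625 dBFS.
Stage 3: -35.0625 dBFS ≤ -10.5 dBFS, so stage 3 doesn't engage; make-up brings it to -31.0625 dBFS.

-31.0625 dBFS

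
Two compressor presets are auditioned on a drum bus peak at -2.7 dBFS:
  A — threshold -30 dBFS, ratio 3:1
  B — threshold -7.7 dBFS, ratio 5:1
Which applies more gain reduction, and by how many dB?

A: overshoot 27.3 dB → output overshoot 9.1 dB → GR 18.2 dB.
B: overshoot 5 dB → output overshoot 1 dB → GR 4 dB.
A reduces 14.2 dB more.

A, by 14.2 dB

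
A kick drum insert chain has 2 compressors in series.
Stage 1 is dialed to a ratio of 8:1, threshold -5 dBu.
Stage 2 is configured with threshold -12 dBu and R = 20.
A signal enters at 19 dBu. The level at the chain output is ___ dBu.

Stage 1: overshoot 24 dB → 24/8 = 3 dB → -2 dBu.
Stage 2: overshoot 10 dB → 10/20 = 0.5 dB → -11.5 dBu.

-11.5 dBu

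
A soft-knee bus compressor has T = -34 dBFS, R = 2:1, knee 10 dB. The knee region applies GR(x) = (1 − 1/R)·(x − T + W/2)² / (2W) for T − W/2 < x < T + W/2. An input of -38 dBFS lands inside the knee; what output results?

-38.025 dBFS

x − T + W/2 = -38 − (-34) + 5 = 1.
GR = (1 − 1/2) × 1² / 20 = 0.5 × 1 / 20 = 0.025 dB.
Output = -38 − 0.025 = -38.025 dBFS.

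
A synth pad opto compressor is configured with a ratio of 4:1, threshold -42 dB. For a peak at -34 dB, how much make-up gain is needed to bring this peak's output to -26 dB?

The peak compresses to -42 + 8/4 = -40 dB.
To reach -26 dB requires -26 − (-40) = 14 dB of make-up.

14 dB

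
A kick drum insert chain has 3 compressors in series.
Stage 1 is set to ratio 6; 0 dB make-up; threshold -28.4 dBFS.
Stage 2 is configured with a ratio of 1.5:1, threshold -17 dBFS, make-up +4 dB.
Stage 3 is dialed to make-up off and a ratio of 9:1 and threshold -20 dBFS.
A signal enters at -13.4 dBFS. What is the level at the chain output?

Stage 1: 15 dB above -28.4 dBFS, reduced 6:1 to 2.5 dB above → -25.9 dBFS.
Stage 2: below threshold (-25.9 ≤ -17); passes unchanged; make-up brings it to -21.9 dBFS.
Stage 3: -21.9 dBFS ≤ -20 dBFS, so stage 3 doesn't engage; output -21.9 dBFS.

-21.9 dBFS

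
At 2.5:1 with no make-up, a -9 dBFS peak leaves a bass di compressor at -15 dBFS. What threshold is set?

-19 dBFS

Gain reduction = -9 − (-15) = 6 dB; output overshoot = GR / (R − 1) = 6 / 1.5 = 4 dB.
Threshold = output − output overshoot = -15 − 4 = -19 dBFS.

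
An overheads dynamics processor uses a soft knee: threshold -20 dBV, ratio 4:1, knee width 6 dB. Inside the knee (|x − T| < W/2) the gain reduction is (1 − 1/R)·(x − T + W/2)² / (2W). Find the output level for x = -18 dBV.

x − T + W/2 = -18 − (-20) + 3 = 5.
GR = (1 − 1/4) × 5² / 12 = 0.75 × 25 / 12 = 1.5625 dB.
Output = -18 − 1.5625 = -19.5625 dBV.

-19.5625 dBV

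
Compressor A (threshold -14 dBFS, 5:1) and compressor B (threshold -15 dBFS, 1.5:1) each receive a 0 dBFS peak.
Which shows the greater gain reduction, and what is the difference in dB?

A, by 6.2 dB

A: overshoot 14 dB → output overshoot 2.8 dB → GR 11.2 dB.
B: overshoot 15 dB → output overshoot 10 dB → GR 5 dB.
A applies 6.2 dB more gain reduction.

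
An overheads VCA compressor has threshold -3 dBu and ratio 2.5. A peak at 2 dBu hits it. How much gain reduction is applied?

3 dB

2 dBu exceeds the threshold by 5 dB.
At 2.5:1, output sits 5/2.5 = 2 dB above threshold.
Gain reduction = 5 − 2 = 3 dB.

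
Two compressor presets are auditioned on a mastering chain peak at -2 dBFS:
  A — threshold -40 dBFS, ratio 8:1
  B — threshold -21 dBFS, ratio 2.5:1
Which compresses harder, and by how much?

A, by 21.85 dB

A: overshoot 38 dB → output overshoot 4.75 dB → GR 33.25 dB.
B: overshoot 19 dB → output overshoot 7.6 dB → GR 11.4 dB.
Difference: 21.85 dB in favour of A.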